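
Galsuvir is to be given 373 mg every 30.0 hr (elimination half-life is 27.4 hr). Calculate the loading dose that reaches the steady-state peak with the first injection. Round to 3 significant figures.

k = ln 2 / 27.4 = 0.02530 hr⁻¹
Accumulation ratio R = 1 / (1 − e^(−kτ)) = 1 / (1 − e^(−0.02530×30.0)) = 1 / (1 − 0.4682) = 1.880
Loading dose = maintenance dose × R = 373 × 1.880 ≈ 701 mg

701 mg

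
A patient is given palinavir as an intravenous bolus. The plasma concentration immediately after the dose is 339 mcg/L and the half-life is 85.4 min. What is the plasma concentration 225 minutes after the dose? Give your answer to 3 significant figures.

k = ln 2 / 85.4 = 0.008116 min⁻¹
C(t) = C₀ e^(−kt) = 339 × e^(−0.008116 × 225) = 339 × e^(−1.826) = 339 × 0.1610 ≈ 54.6 mcg/L

54.6 mcg/L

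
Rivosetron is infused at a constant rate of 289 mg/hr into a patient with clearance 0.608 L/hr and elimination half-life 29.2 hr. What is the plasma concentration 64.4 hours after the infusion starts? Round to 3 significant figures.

Css = rate / CL = 289 / 0.608 = 475.3 mg/L
k = ln 2 / 29.2 = 0.02374 hr⁻¹
C(t) = Css (1 − e^(−kt)) = 475.3 × (1 − e^(−1.529)) = 475.3 × 0.7832 ≈ 372 mg/L

372 mg/L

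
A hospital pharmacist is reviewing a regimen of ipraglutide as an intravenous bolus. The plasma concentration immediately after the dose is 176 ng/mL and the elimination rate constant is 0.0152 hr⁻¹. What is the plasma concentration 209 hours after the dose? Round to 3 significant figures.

C(t) = C₀ e^(−kt) = 176 × e^(−0.01520 × 209) = 176 × e^(−3.177) = 176 × 0.04172 ≈ 7.34 ng/mL

7.34 ng/mL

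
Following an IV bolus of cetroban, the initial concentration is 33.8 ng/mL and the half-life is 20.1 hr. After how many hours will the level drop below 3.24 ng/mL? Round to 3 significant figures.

68.0 hours

k = ln 2 / 20.1 = 0.03448 hr⁻¹
C(t) = C₀ e^(−kt)  ⇒  t = ln(C₀/C) / k
t = ln(33.8/3.24) / 0.03448 = 2.345 / 0.03448 ≈ 68.0 hours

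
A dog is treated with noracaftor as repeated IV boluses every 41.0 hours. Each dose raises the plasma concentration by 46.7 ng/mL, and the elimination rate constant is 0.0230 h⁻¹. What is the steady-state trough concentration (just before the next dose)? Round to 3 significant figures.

29.8 ng/mL

Fraction remaining after one interval: e^(−kτ) = e^(−0.02300 × 41.0) = 0.3895
R = 1 / (1 − 0.3895) = 1.638
Css,max = 46.7 × 1.638 = 76.49 ng/mL
Css,min = Css,max × e^(−kτ) = 76.49 × 0.3895 ≈ 29.8 ng/mL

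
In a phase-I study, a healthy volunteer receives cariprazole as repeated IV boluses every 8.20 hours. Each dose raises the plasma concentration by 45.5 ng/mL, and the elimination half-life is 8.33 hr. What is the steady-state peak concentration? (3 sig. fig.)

k = ln 2 / 8.33 = 0.08321 hr⁻¹
Fraction remaining after one interval: e^(−kτ) = e^(−0.08321 × 8.20) = 0.5054
R = 1 / (1 − 0.5054) = 2.022
Css,max = 45.5 × 2.022 ≈ 92.0 ng/mL

92.0 ng/mL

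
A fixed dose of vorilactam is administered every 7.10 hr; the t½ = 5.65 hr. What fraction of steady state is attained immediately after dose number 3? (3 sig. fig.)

0.927

k = ln 2 / 5.65 = 0.1227 hr⁻¹
f_n = 1 − e^(−nkτ) = 1 − e^(−3 × 0.1227 × 7.10) = 1 − e^(−2.613) = 1 − 0.07331 ≈ 0.927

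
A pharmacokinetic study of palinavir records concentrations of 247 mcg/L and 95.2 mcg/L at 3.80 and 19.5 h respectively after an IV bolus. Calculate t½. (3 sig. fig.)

k = ln(C₁/C₂) / (t₂ − t₁) = ln(247/95.2) / (19.5 − 3.80)
  = 0.9534 / 15.70 = 0.06073 h⁻¹
t½ = ln 2 / k = ln 2 / 0.06073 ≈ 11.4 hours

11.4 hours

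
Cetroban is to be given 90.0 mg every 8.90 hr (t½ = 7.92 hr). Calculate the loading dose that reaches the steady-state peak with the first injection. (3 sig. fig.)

k = ln 2 / 7.92 = 0.08752 hr⁻¹
Accumulation ratio R = 1 / (1 − e^(−kτ)) = 1 / (1 − e^(−0.08752×8.90)) = 1 / (1 − 0.4589) = 1.848
Loading dose = maintenance dose × R = 90.0 × 1.848 ≈ 166 mg

166 mg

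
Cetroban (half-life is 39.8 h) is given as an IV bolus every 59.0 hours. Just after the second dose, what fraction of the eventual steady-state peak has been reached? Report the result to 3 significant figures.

k = ln 2 / 39.8 = 0.01742 h⁻¹
f_n = 1 − e^(−nkτ) = 1 − e^(−2 × 0.01742 × 59.0) = 1 − e^(−2.055) = 1 − 0.1281 ≈ 0.872

0.872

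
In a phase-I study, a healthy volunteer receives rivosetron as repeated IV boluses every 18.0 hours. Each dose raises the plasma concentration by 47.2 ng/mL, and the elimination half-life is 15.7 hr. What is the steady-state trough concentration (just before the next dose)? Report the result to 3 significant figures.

k = ln 2 / 15.7 = 0.04415 hr⁻¹
Fraction remaining after one interval: e^(−kτ) = e^(−0.04415 × 18.0) = 0.4517
R = 1 / (1 − 0.4517) = 1.824
Css,max = 47.2 × 1.824 = 86.09 ng/mL
Css,min = Css,max × e^(−kτ) = 86.09 × 0.4517 ≈ 38.9 ng/mL

38.9 ng/mL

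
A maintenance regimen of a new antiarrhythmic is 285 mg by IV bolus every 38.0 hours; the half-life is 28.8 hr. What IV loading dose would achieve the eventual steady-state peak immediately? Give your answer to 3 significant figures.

k = ln 2 / 28.8 = 0.02407 hr⁻¹
Accumulation ratio R = 1 / (1 − e^(−kτ)) = 1 / (1 − e^(−0.02407×38.0)) = 1 / (1 − 0.4007) = 1.669
Loading dose = maintenance dose × R = 285 × 1.669 ≈ 476 mg

476 mg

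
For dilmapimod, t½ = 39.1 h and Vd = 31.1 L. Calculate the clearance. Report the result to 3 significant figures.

0.551 L/h

k = ln 2 / t½ = ln 2 / 39.1 = 0.01773 h⁻¹
CL = k · V = 0.01773 × 31.1 ≈ 0.551 L/h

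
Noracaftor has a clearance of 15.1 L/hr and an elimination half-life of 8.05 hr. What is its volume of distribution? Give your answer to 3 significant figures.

k = ln 2 / t½ = ln 2 / 8.05 = 0.08611 hr⁻¹
V = CL / k = 15.1 / 0.08611 ≈ 175 L

175 L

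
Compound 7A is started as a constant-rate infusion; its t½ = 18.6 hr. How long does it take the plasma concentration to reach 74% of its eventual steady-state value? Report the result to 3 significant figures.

36.1 hours

k = ln 2 / 18.6 = 0.03727 hr⁻¹
f = 1 − e^(−kt)  ⇒  t = −ln(1 − f) / k
t = −ln(1 − 0.74) / 0.03727 = 1.347 / 0.03727 ≈ 36.1 hours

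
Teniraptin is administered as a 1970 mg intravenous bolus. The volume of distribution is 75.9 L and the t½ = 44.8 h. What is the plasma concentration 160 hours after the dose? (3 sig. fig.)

2.18 mg/L

C₀ = dose / V = 1970 / 75.9 = 25.96 mg/L
k = ln 2 / 44.8 = 0.01547 h⁻¹
C(t) = C₀ e^(−kt) = 25.96 × e^(−0.01547 × 160) = 25.96 × e^(−2.476) = 25.96 × 0.08412 ≈ 2.18 mg/L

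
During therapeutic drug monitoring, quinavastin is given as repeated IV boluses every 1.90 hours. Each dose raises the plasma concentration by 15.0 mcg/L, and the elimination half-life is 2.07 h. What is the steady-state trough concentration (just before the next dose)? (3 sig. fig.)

16.9 mcg/L

k = ln 2 / 2.07 = 0.3349 h⁻¹
Fraction remaining after one interval: e^(−kτ) = e^(−0.3349 × 1.90) = 0.5293
R = 1 / (1 − 0.5293) = 2.124
Css,max = 15.0 × 2.124 = 31.87 mcg/L
Css,min = Css,max × e^(−kτ) = 31.87 × 0.5293 ≈ 16.9 mcg/L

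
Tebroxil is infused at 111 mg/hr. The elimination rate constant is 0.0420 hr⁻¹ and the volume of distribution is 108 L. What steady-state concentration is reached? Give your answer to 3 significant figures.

24.5 µg/mL

CL = k · V = 0.0420 × 108 = 4.536 L/hr
Css = rate / CL = 111 / 4.536 ≈ 24.5 µg/mL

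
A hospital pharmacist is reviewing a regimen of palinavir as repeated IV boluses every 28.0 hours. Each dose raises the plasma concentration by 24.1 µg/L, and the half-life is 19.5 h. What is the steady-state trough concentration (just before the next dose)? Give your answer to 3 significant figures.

k = ln 2 / 19.5 = 0.03555 h⁻¹
Fraction remaining after one interval: e^(−kτ) = e^(−0.03555 × 28.0) = 0.3696
R = 1 / (1 − 0.3696) = 1.586
Css,max = 24.1 × 1.586 = 38.23 µg/L
Css,min = Css,max × e^(−kτ) = 38.23 × 0.3696 ≈ 14.1 µg/L

14.1 µg/L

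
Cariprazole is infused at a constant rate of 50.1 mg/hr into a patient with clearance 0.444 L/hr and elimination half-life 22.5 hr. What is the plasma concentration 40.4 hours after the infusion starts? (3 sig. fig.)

Css = rate / CL = 50.1 / 0.444 = 112.8 µg/mL
k = ln 2 / 22.5 = 0.03081 hr⁻¹
C(t) = Css (1 − e^(−kt)) = 112.8 × (1 − e^(−1.245)) = 112.8 × 0.7119 ≈ 80.3 µg/mL

80.3 µg/mL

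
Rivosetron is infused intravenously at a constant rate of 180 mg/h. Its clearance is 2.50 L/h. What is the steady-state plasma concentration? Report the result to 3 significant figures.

Css = infusion rate / CL = 180 / 2.50 ≈ 72.0 mg/L

72.0 mg/L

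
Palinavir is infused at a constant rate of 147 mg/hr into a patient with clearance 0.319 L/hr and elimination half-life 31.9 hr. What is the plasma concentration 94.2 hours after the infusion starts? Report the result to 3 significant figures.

Css = rate / CL = 147 / 0.319 = 460.8 µg/mL
k = ln 2 / 31.9 = 0.02173 hr⁻¹
C(t) = Css (1 − e^(−kt)) = 460.8 × (1 − e^(−2.047)) = 460.8 × 0.8709 ≈ 401 µg/mL

401 µg/mL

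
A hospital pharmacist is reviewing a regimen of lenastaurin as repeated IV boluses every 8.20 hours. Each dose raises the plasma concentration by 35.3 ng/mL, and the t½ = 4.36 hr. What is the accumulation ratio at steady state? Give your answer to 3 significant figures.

1.37

k = ln 2 / 4.36 = 0.1590 hr⁻¹
Fraction remaining after one interval: e^(−kτ) = e^(−0.1590 × 8.20) = 0.2715
R = 1 / (1 − 0.2715) = 1 / 0.7285 ≈ 1.37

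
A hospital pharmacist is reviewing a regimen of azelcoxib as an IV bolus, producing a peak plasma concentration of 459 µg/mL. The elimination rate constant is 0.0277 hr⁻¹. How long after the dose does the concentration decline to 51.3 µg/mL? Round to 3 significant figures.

79.1 hours

C(t) = C₀ e^(−kt)  ⇒  t = ln(C₀/C) / k
t = ln(459/51.3) / 0.02770 = 2.191 / 0.02770 ≈ 79.1 hours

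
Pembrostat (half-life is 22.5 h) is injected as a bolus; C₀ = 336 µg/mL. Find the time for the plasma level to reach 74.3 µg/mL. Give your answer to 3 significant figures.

49.0 hours

k = ln 2 / 22.5 = 0.03081 h⁻¹
C(t) = C₀ e^(−kt)  ⇒  t = ln(C₀/C) / k
t = ln(336/74.3) / 0.03081 = 1.509 / 0.03081 ≈ 49.0 hours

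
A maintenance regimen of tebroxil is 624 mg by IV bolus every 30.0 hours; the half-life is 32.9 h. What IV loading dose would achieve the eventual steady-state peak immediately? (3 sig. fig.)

k = ln 2 / 32.9 = 0.02107 h⁻¹
Accumulation ratio R = 1 / (1 − e^(−kτ)) = 1 / (1 − e^(−0.02107×30.0)) = 1 / (1 − 0.5315) = 2.134
Loading dose = maintenance dose × R = 624 × 2.134 ≈ 1330 mg

1330 mg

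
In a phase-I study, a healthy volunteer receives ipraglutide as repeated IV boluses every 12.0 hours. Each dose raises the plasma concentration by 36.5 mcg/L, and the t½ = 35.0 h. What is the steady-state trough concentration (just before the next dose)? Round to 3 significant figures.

136 mcg/L

k = ln 2 / 35.0 = 0.01980 h⁻¹
Fraction remaining after one interval: e^(−kτ) = e^(−0.01980 × 12.0) = 0.7885
R = 1 / (1 − 0.7885) = 4.728
Css,max = 36.5 × 4.728 = 172.6 mcg/L
Css,min = Css,max × e^(−kτ) = 172.6 × 0.7885 ≈ 136 mcg/L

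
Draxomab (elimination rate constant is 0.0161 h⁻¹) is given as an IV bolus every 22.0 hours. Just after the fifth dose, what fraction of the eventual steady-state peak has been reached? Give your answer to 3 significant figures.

f_n = 1 − e^(−nkτ) = 1 − e^(−5 × 0.01610 × 22.0) = 1 − e^(−1.771) = 1 − 0.1702 ≈ 0.830

0.830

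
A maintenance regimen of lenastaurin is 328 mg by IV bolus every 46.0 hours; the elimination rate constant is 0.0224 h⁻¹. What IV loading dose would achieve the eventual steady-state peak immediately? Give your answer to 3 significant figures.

Accumulation ratio R = 1 / (1 − e^(−kτ)) = 1 / (1 − e^(−0.02240×46.0)) = 1 / (1 − 0.3569) = 1.555
Loading dose = maintenance dose × R = 328 × 1.555 ≈ 510 mg

510 mg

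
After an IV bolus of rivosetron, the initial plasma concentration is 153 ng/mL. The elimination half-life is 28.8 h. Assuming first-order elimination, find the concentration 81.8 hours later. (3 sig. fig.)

21.4 ng/mL

k = ln 2 / 28.8 = 0.02407 h⁻¹
C(t) = C₀ e^(−kt) = 153 × e^(−0.02407 × 81.8) = 153 × e^(−1.969) = 153 × 0.1396 ≈ 21.4 ng/mL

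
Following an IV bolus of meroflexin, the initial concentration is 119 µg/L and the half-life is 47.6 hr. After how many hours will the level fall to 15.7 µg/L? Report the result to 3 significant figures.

139 hours

k = ln 2 / 47.6 = 0.01456 hr⁻¹
C(t) = C₀ e^(−kt)  ⇒  t = ln(C₀/C) / k
t = ln(119/15.7) / 0.01456 = 2.025 / 0.01456 ≈ 139 hours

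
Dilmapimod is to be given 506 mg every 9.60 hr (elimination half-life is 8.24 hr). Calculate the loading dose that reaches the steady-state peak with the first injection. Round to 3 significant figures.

k = ln 2 / 8.24 = 0.08412 hr⁻¹
Accumulation ratio R = 1 / (1 − e^(−kτ)) = 1 / (1 − e^(−0.08412×9.60)) = 1 / (1 − 0.4459) = 1.805
Loading dose = maintenance dose × R = 506 × 1.805 ≈ 913 mg

913 mg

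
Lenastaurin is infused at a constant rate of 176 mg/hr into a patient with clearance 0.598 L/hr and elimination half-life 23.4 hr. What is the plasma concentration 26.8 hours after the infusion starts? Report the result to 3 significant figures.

161 mg/L

Css = rate / CL = 176 / 0.598 = 294.3 mg/L
k = ln 2 / 23.4 = 0.02962 hr⁻¹
C(t) = Css (1 − e^(−kt)) = 294.3 × (1 − e^(−0.7939)) = 294.3 × 0.5479 ≈ 161 mg/L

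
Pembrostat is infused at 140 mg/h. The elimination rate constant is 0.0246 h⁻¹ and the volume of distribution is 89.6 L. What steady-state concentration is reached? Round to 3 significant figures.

63.5 mg/L

CL = k · V = 0.0246 × 89.6 = 2.204 L/h
Css = rate / CL = 140 / 2.204 ≈ 63.5 mg/L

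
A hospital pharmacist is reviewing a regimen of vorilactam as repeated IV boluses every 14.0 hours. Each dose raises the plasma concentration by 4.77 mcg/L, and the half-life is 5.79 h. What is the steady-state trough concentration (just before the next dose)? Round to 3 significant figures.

1.10 mcg/L

k = ln 2 / 5.79 = 0.1197 h⁻¹
Fraction remaining after one interval: e^(−kτ) = e^(−0.1197 × 14.0) = 0.1871
R = 1 / (1 − 0.1871) = 1.230
Css,max = 4.77 × 1.230 = 5.868 mcg/L
Css,min = Css,max × e^(−kτ) = 5.868 × 0.1871 ≈ 1.10 mcg/L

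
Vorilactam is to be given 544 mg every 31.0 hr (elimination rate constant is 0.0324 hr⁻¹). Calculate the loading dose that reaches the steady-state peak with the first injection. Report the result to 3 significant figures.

Accumulation ratio R = 1 / (1 − e^(−kτ)) = 1 / (1 − e^(−0.03240×31.0)) = 1 / (1 − 0.3663) = 1.578
Loading dose = maintenance dose × R = 544 × 1.578 ≈ 858 mg

858 mg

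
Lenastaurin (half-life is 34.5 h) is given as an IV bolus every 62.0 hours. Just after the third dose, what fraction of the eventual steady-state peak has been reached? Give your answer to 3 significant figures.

0.976

k = ln 2 / 34.5 = 0.02009 h⁻¹
f_n = 1 − e^(−nkτ) = 1 − e^(−3 × 0.02009 × 62.0) = 1 − e^(−3.737) = 1 − 0.02383 ≈ 0.976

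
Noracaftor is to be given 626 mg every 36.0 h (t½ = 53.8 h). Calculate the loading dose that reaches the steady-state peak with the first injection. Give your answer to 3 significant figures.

1690 mg

k = ln 2 / 53.8 = 0.01288 h⁻¹
Accumulation ratio R = 1 / (1 − e^(−kτ)) = 1 / (1 − e^(−0.01288×36.0)) = 1 / (1 − 0.6289) = 2.695
Loading dose = maintenance dose × R = 626 × 2.695 ≈ 1690 mg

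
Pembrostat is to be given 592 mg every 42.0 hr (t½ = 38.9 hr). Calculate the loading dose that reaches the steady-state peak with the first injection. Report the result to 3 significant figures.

k = ln 2 / 38.9 = 0.01782 hr⁻¹
Accumulation ratio R = 1 / (1 − e^(−kτ)) = 1 / (1 − e^(−0.01782×42.0)) = 1 / (1 − 0.4731) = 1.898
Loading dose = maintenance dose × R = 592 × 1.898 ≈ 1120 mg

1120 mg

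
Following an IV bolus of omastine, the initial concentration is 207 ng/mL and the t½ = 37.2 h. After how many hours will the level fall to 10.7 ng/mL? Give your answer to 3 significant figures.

159 hours

k = ln 2 / 37.2 = 0.01863 h⁻¹
C(t) = C₀ e^(−kt)  ⇒  t = ln(C₀/C) / k
t = ln(207/10.7) / 0.01863 = 2.962 / 0.01863 ≈ 159 hours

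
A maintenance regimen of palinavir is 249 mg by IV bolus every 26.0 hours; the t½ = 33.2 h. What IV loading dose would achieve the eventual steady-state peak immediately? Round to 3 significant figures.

k = ln 2 / 33.2 = 0.02088 h⁻¹
Accumulation ratio R = 1 / (1 − e^(−kτ)) = 1 / (1 − e^(−0.02088×26.0)) = 1 / (1 − 0.5811) = 2.387
Loading dose = maintenance dose × R = 249 × 2.387 ≈ 594 mg

594 mg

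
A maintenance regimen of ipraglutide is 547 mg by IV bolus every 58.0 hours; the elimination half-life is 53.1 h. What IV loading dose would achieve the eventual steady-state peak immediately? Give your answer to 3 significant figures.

k = ln 2 / 53.1 = 0.01305 h⁻¹
Accumulation ratio R = 1 / (1 − e^(−kτ)) = 1 / (1 − e^(−0.01305×58.0)) = 1 / (1 − 0.4690) = 1.883
Loading dose = maintenance dose × R = 547 × 1.883 ≈ 1030 mg

1030 mg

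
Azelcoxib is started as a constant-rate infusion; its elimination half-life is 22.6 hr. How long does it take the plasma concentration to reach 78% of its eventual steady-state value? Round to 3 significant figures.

k = ln 2 / 22.6 = 0.03067 hr⁻¹
f = 1 − e^(−kt)  ⇒  t = −ln(1 − f) / k
t = −ln(1 − 0.78) / 0.03067 = 1.514 / 0.03067 ≈ 49.4 hours

49.4 hours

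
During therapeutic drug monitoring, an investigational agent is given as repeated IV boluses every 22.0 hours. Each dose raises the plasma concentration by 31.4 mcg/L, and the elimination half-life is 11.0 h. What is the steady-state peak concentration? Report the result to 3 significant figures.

41.9 mcg/L

k = ln 2 / 11.0 = 0.06301 h⁻¹
Fraction remaining after one interval: e^(−kτ) = e^(−0.06301 × 22.0) = 0.2500
R = 1 / (1 − 0.2500) = 1.333
Css,max = 31.4 × 1.333 ≈ 41.9 mcg/L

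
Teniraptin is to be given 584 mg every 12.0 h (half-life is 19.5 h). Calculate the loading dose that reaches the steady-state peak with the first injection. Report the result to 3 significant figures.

1680 mg

k = ln 2 / 19.5 = 0.03555 h⁻¹
Accumulation ratio R = 1 / (1 − e^(−kτ)) = 1 / (1 − e^(−0.03555×12.0)) = 1 / (1 − 0.6528) = 2.880
Loading dose = maintenance dose × R = 584 × 2.880 ≈ 1680 mg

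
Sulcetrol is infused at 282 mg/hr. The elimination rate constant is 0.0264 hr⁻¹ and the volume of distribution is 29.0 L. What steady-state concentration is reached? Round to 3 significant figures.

CL = k · V = 0.0264 × 29.0 = 0.7656 L/hr
Css = rate / CL = 282 / 0.7656 ≈ 368 µg/mL

368 µg/mL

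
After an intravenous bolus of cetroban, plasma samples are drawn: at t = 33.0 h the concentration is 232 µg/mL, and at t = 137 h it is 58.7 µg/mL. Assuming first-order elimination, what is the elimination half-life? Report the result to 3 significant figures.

k = ln(C₁/C₂) / (t₂ − t₁) = ln(232/58.7) / (137 − 33.0)
  = 1.374 / 104.0 = 0.01321 h⁻¹
t½ = ln 2 / k = ln 2 / 0.01321 ≈ 52.5 hours

52.5 hours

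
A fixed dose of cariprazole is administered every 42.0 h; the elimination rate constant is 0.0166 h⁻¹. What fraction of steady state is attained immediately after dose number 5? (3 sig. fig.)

f_n = 1 − e^(−nkτ) = 1 − e^(−5 × 0.01660 × 42.0) = 1 − e^(−3.486) = 1 − 0.03062 ≈ 0.969

0.969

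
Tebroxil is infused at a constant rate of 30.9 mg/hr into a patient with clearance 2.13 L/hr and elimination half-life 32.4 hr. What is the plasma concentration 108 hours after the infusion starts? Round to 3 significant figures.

Css = rate / CL = 30.9 / 2.13 = 14.51 µg/mL
k = ln 2 / 32.4 = 0.02139 hr⁻¹
C(t) = Css (1 − e^(−kt)) = 14.51 × (1 − e^(−2.310)) = 14.51 × 0.9008 ≈ 13.1 µg/mL

13.1 µg/mL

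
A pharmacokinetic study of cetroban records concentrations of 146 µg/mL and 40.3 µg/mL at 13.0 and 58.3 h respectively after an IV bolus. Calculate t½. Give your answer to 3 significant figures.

k = ln(C₁/C₂) / (t₂ − t₁) = ln(146/40.3) / (58.3 − 13.0)
  = 1.287 / 45.30 = 0.02842 h⁻¹
t½ = ln 2 / k = ln 2 / 0.02842 ≈ 24.4 hours

24.4 hours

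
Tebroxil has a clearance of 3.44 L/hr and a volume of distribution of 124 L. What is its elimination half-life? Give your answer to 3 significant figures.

25.0 hours

k = CL / V = 3.44 / 124 = 0.02774 hr⁻¹
t½ = ln 2 / k = ln 2 / 0.02774 ≈ 25.0 hours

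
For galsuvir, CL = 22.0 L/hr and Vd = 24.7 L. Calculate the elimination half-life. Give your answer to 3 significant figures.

0.778 hours

k = CL / V = 22.0 / 24.7 = 0.8907 hr⁻¹
t½ = ln 2 / k = ln 2 / 0.8907 ≈ 0.778 hours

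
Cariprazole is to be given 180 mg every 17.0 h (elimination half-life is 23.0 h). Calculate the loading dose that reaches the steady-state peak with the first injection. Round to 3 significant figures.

k = ln 2 / 23.0 = 0.03014 h⁻¹
Accumulation ratio R = 1 / (1 − e^(−kτ)) = 1 / (1 − e^(−0.03014×17.0)) = 1 / (1 − 0.5991) = 2.494
Loading dose = maintenance dose × R = 180 × 2.494 ≈ 449 mg

449 mg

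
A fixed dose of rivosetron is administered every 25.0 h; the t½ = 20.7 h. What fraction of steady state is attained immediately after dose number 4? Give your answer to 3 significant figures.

k = ln 2 / 20.7 = 0.03349 h⁻¹
f_n = 1 − e^(−nkτ) = 1 − e^(−4 × 0.03349 × 25.0) = 1 − e^(−3.349) = 1 − 0.03514 ≈ 0.965

0.965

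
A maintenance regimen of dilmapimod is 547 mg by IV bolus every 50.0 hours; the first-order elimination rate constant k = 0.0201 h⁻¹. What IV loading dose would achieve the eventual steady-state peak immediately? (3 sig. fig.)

863 mg

Accumulation ratio R = 1 / (1 − e^(−kτ)) = 1 / (1 − e^(−0.02010×50.0)) = 1 / (1 − 0.3660) = 1.577
Loading dose = maintenance dose × R = 547 × 1.577 ≈ 863 mg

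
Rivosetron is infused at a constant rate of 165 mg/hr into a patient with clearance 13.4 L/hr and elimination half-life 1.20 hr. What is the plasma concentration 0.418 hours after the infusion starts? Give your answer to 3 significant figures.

Css = rate / CL = 165 / 13.4 = 12.31 µg/mL
k = ln 2 / 1.20 = 0.5776 hr⁻¹
C(t) = Css (1 − e^(−kt)) = 12.31 × (1 − e^(−0.2414)) = 12.31 × 0.2145 ≈ 2.64 µg/mL

2.64 µg/mL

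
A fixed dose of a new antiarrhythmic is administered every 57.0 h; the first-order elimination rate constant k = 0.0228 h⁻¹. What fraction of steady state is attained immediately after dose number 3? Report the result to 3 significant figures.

f_n = 1 − e^(−nkτ) = 1 − e^(−3 × 0.02280 × 57.0) = 1 − e^(−3.899) = 1 − 0.02027 ≈ 0.980

0.980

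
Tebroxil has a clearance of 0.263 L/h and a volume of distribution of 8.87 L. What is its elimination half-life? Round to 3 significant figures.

23.4 hours

k = CL / V = 0.263 / 8.87 = 0.02965 h⁻¹
t½ = ln 2 / k = ln 2 / 0.02965 ≈ 23.4 hours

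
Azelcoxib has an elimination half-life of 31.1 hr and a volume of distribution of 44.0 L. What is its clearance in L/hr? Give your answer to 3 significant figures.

0.981 L/hr

k = ln 2 / t½ = ln 2 / 31.1 = 0.02229 hr⁻¹
CL = k · V = 0.02229 × 44.0 ≈ 0.981 L/hr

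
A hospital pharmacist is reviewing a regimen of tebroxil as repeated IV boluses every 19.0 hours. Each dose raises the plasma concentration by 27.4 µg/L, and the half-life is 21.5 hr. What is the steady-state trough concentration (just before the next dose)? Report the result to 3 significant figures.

32.4 µg/L

k = ln 2 / 21.5 = 0.03224 hr⁻¹
Fraction remaining after one interval: e^(−kτ) = e^(−0.03224 × 19.0) = 0.5420
R = 1 / (1 − 0.5420) = 2.183
Css,max = 27.4 × 2.183 = 59.82 µg/L
Css,min = Css,max × e^(−kτ) = 59.82 × 0.5420 ≈ 32.4 µg/L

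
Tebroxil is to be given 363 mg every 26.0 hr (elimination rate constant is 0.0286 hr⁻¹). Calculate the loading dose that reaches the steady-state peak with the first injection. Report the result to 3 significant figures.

Accumulation ratio R = 1 / (1 − e^(−kτ)) = 1 / (1 − e^(−0.02860×26.0)) = 1 / (1 − 0.4754) = 1.906
Loading dose = maintenance dose × R = 363 × 1.906 ≈ 692 mg

692 mg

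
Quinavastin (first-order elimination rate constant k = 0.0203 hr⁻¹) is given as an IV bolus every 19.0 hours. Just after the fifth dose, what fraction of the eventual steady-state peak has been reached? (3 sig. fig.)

0.855

f_n = 1 − e^(−nkτ) = 1 − e^(−5 × 0.02030 × 19.0) = 1 − e^(−1.928) = 1 − 0.1454 ≈ 0.855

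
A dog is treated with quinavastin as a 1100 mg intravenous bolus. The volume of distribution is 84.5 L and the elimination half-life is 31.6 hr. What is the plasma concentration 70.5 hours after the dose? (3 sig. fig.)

2.77 mg/L

C₀ = dose / V = 1100 / 84.5 = 13.02 mg/L
k = ln 2 / 31.6 = 0.02194 hr⁻¹
C(t) = C₀ e^(−kt) = 13.02 × e^(−0.02194 × 70.5) = 13.02 × e^(−1.546) = 13.02 × 0.2130 ≈ 2.77 mg/L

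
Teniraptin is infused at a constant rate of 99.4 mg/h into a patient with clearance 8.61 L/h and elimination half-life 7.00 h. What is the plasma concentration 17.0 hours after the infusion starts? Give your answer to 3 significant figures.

Css = rate / CL = 99.4 / 8.61 = 11.54 µg/mL
k = ln 2 / 7.00 = 0.09902 h⁻¹
C(t) = Css (1 − e^(−kt)) = 11.54 × (1 − e^(−1.683)) = 11.54 × 0.8143 ≈ 9.40 µg/mL

9.40 µg/mL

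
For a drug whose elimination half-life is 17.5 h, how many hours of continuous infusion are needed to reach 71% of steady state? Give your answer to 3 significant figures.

k = ln 2 / 17.5 = 0.03961 h⁻¹
f = 1 − e^(−kt)  ⇒  t = −ln(1 − f) / k
t = −ln(1 − 0.71) / 0.03961 = 1.238 / 0.03961 ≈ 31.3 hours

31.3 hours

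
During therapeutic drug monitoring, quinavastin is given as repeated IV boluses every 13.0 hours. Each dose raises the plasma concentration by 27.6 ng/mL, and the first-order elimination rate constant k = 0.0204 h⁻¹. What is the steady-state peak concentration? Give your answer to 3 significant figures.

Fraction remaining after one interval: e^(−kτ) = e^(−0.02040 × 13.0) = 0.7671
R = 1 / (1 − 0.7671) = 4.293
Css,max = 27.6 × 4.293 ≈ 118 ng/mL

118 ng/mL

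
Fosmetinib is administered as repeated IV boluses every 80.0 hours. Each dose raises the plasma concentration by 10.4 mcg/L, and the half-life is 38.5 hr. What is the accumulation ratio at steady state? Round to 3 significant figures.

1.31

k = ln 2 / 38.5 = 0.01800 hr⁻¹
Fraction remaining after one interval: e^(−kτ) = e^(−0.01800 × 80.0) = 0.2369
R = 1 / (1 − 0.2369) = 1 / 0.7631 ≈ 1.31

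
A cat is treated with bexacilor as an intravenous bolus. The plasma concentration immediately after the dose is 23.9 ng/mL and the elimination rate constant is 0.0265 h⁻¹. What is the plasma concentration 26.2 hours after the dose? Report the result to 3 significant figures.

11.9 ng/mL

C(t) = C₀ e^(−kt) = 23.9 × e^(−0.02650 × 26.2) = 23.9 × e^(−0.6943) = 23.9 × 0.4994 ≈ 11.9 ng/mL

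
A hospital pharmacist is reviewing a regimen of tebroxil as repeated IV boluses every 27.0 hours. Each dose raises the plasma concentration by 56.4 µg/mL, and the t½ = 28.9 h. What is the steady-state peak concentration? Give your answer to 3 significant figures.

118 µg/mL

k = ln 2 / 28.9 = 0.02398 h⁻¹
Fraction remaining after one interval: e^(−kτ) = e^(−0.02398 × 27.0) = 0.5233
R = 1 / (1 − 0.5233) = 2.098
Css,max = 56.4 × 2.098 ≈ 118 µg/mL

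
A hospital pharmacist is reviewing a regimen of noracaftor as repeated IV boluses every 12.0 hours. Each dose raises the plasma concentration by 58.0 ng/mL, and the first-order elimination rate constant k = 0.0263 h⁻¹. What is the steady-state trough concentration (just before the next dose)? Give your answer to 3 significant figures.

156 ng/mL

Fraction remaining after one interval: e^(−kτ) = e^(−0.02630 × 12.0) = 0.7294
R = 1 / (1 − 0.7294) = 3.695
Css,max = 58.0 × 3.695 = 214.3 ng/mL
Css,min = Css,max × e^(−kτ) = 214.3 × 0.7294 ≈ 156 ng/mL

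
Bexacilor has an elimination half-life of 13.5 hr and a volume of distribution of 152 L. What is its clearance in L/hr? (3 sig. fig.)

k = ln 2 / t½ = ln 2 / 13.5 = 0.05134 hr⁻¹
CL = k · V = 0.05134 × 152 ≈ 7.80 L/hr

7.80 L/hr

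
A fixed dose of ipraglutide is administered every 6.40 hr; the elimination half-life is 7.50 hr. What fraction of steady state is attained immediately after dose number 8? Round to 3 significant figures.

k = ln 2 / 7.50 = 0.09242 hr⁻¹
f_n = 1 − e^(−nkτ) = 1 − e^(−8 × 0.09242 × 6.40) = 1 − e^(−4.732) = 1 − 0.008810 ≈ 0.991

0.991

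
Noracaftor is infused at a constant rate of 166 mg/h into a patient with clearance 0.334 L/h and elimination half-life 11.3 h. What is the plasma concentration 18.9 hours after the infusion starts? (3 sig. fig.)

341 µg/mL

Css = rate / CL = 166 / 0.334 = 497.0 µg/mL
k = ln 2 / 11.3 = 0.06134 h⁻¹
C(t) = Css (1 − e^(−kt)) = 497.0 × (1 − e^(−1.159)) = 497.0 × 0.6863 ≈ 341 µg/mL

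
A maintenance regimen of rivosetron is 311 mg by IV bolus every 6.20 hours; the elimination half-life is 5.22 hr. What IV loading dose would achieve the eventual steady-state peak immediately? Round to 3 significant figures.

k = ln 2 / 5.22 = 0.1328 hr⁻¹
Accumulation ratio R = 1 / (1 − e^(−kτ)) = 1 / (1 − e^(−0.1328×6.20)) = 1 / (1 − 0.4390) = 1.782
Loading dose = maintenance dose × R = 311 × 1.782 ≈ 554 mg

554 mg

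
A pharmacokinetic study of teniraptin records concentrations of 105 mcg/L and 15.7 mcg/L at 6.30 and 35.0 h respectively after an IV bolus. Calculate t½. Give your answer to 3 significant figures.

10.5 hours

k = ln(C₁/C₂) / (t₂ − t₁) = ln(105/15.7) / (35.0 − 6.30)
  = 1.900 / 28.70 = 0.06621 h⁻¹
t½ = ln 2 / k = ln 2 / 0.06621 ≈ 10.5 hours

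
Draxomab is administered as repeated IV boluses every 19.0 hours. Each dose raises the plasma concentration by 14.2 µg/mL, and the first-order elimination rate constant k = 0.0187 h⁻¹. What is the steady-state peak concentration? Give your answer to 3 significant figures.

47.5 µg/mL

Fraction remaining after one interval: e^(−kτ) = e^(−0.01870 × 19.0) = 0.7010
R = 1 / (1 − 0.7010) = 3.344
Css,max = 14.2 × 3.344 ≈ 47.5 µg/mL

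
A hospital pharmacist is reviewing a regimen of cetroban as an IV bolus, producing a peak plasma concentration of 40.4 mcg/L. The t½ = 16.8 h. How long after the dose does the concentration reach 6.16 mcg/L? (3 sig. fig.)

45.6 hours

k = ln 2 / 16.8 = 0.04126 h⁻¹
C(t) = C₀ e^(−kt)  ⇒  t = ln(C₀/C) / k
t = ln(40.4/6.16) / 0.04126 = 1.881 / 0.04126 ≈ 45.6 hours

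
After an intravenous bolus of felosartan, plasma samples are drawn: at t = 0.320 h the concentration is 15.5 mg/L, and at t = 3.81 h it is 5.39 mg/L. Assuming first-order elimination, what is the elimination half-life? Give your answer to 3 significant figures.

k = ln(C₁/C₂) / (t₂ − t₁) = ln(15.5/5.39) / (3.81 − 0.320)
  = 1.056 / 3.490 = 0.3027 h⁻¹
t½ = ln 2 / k = ln 2 / 0.3027 ≈ 2.29 hours

2.29 hours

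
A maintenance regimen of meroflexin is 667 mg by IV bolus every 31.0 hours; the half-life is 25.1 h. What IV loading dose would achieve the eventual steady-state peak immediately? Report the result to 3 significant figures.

1160 mg

k = ln 2 / 25.1 = 0.02762 h⁻¹
Accumulation ratio R = 1 / (1 − e^(−kτ)) = 1 / (1 − e^(−0.02762×31.0)) = 1 / (1 − 0.4248) = 1.739
Loading dose = maintenance dose × R = 667 × 1.739 ≈ 1160 mg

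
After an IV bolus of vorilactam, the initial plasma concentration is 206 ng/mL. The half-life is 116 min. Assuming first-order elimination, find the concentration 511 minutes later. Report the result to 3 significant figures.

k = ln 2 / 116 = 0.005975 min⁻¹
C(t) = C₀ e^(−kt) = 206 × e^(−0.005975 × 511) = 206 × e^(−3.053) = 206 × 0.04720 ≈ 9.72 ng/mL

9.72 ng/mL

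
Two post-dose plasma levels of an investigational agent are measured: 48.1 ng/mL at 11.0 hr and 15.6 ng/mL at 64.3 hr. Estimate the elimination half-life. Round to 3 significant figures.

32.8 hours

k = ln(C₁/C₂) / (t₂ − t₁) = ln(48.1/15.6) / (64.3 − 11.0)
  = 1.126 / 53.30 = 0.02113 hr⁻¹
t½ = ln 2 / k = ln 2 / 0.02113 ≈ 32.8 hours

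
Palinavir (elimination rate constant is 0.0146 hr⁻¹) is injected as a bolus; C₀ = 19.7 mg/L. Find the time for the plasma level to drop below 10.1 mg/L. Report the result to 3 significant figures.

C(t) = C₀ e^(−kt)  ⇒  t = ln(C₀/C) / k
t = ln(19.7/10.1) / 0.01460 = 0.6681 / 0.01460 ≈ 45.8 hours

45.8 hours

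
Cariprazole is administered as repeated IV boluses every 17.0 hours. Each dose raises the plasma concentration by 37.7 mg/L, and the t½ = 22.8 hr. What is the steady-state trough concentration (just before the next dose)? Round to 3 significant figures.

k = ln 2 / 22.8 = 0.03040 hr⁻¹
Fraction remaining after one interval: e^(−kτ) = e^(−0.03040 × 17.0) = 0.5964
R = 1 / (1 − 0.5964) = 2.478
Css,max = 37.7 × 2.478 = 93.41 mg/L
Css,min = Css,max × e^(−kτ) = 93.41 × 0.5964 ≈ 55.7 mg/L

55.7 mg/L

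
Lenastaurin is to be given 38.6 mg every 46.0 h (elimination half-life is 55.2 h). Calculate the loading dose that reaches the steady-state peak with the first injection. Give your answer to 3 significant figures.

k = ln 2 / 55.2 = 0.01256 h⁻¹
Accumulation ratio R = 1 / (1 − e^(−kτ)) = 1 / (1 − e^(−0.01256×46.0)) = 1 / (1 − 0.5612) = 2.279
Loading dose = maintenance dose × R = 38.6 × 2.279 ≈ 88.0 mg

88.0 mg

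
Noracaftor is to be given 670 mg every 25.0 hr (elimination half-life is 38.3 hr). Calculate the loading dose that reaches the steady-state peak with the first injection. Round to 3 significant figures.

1840 mg

k = ln 2 / 38.3 = 0.01810 hr⁻¹
Accumulation ratio R = 1 / (1 − e^(−kτ)) = 1 / (1 − e^(−0.01810×25.0)) = 1 / (1 − 0.6361) = 2.748
Loading dose = maintenance dose × R = 670 × 2.748 ≈ 1840 mg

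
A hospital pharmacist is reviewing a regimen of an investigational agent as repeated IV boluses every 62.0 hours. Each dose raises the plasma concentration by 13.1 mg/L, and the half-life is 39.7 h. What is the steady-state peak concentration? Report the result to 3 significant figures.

19.8 mg/L

k = ln 2 / 39.7 = 0.01746 h⁻¹
Fraction remaining after one interval: e^(−kτ) = e^(−0.01746 × 62.0) = 0.3387
R = 1 / (1 − 0.3387) = 1.512
Css,max = 13.1 × 1.512 ≈ 19.8 mg/L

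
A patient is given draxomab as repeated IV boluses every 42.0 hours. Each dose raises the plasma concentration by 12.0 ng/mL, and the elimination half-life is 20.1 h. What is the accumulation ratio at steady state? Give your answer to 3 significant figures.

k = ln 2 / 20.1 = 0.03448 h⁻¹
Fraction remaining after one interval: e^(−kτ) = e^(−0.03448 × 42.0) = 0.2350
R = 1 / (1 − 0.2350) = 1 / 0.7650 ≈ 1.31

1.31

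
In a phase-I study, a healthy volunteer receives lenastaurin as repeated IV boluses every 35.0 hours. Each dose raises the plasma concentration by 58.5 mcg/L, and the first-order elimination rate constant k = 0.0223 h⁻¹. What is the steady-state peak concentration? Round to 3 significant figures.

108 mcg/L

Fraction remaining after one interval: e^(−kτ) = e^(−0.02230 × 35.0) = 0.4582
R = 1 / (1 − 0.4582) = 1.846
Css,max = 58.5 × 1.846 ≈ 108 mcg/L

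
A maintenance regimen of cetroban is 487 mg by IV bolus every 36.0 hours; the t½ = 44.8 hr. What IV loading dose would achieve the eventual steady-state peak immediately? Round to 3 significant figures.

1140 mg

k = ln 2 / 44.8 = 0.01547 hr⁻¹
Accumulation ratio R = 1 / (1 − e^(−kτ)) = 1 / (1 − e^(−0.01547×36.0)) = 1 / (1 − 0.5729) = 2.342
Loading dose = maintenance dose × R = 487 × 2.342 ≈ 1140 mg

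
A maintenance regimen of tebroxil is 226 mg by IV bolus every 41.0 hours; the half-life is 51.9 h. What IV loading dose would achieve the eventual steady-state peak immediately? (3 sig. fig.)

k = ln 2 / 51.9 = 0.01336 h⁻¹
Accumulation ratio R = 1 / (1 − e^(−kτ)) = 1 / (1 − e^(−0.01336×41.0)) = 1 / (1 − 0.5784) = 2.372
Loading dose = maintenance dose × R = 226 × 2.372 ≈ 536 mg

536 mg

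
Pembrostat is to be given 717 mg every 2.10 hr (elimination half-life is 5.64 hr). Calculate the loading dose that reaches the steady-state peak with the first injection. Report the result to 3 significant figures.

k = ln 2 / 5.64 = 0.1229 hr⁻¹
Accumulation ratio R = 1 / (1 − e^(−kτ)) = 1 / (1 − e^(−0.1229×2.10)) = 1 / (1 − 0.7725) = 4.396
Loading dose = maintenance dose × R = 717 × 4.396 ≈ 3150 mg

3150 mg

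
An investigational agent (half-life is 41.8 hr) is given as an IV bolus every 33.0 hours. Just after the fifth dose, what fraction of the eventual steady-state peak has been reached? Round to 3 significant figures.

0.935

k = ln 2 / 41.8 = 0.01658 hr⁻¹
f_n = 1 − e^(−nkτ) = 1 − e^(−5 × 0.01658 × 33.0) = 1 − e^(−2.736) = 1 − 0.06482 ≈ 0.935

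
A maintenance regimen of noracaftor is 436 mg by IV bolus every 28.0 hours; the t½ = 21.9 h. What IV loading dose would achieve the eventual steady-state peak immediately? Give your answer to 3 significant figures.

k = ln 2 / 21.9 = 0.03165 h⁻¹
Accumulation ratio R = 1 / (1 − e^(−kτ)) = 1 / (1 − e^(−0.03165×28.0)) = 1 / (1 − 0.4122) = 1.701
Loading dose = maintenance dose × R = 436 × 1.701 ≈ 742 mg

742 mg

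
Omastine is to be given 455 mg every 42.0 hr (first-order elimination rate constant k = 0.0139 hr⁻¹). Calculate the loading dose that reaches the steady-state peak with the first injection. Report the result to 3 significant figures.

1030 mg

Accumulation ratio R = 1 / (1 − e^(−kτ)) = 1 / (1 − e^(−0.01390×42.0)) = 1 / (1 − 0.5578) = 2.261
Loading dose = maintenance dose × R = 455 × 2.261 ≈ 1030 mg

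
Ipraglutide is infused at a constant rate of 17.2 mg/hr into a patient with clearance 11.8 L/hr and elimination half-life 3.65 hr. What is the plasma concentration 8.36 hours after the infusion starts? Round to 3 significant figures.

Css = rate / CL = 17.2 / 11.8 = 1.458 mg/L
k = ln 2 / 3.65 = 0.1899 hr⁻¹
C(t) = Css (1 − e^(−kt)) = 1.458 × (1 − e^(−1.588)) = 1.458 × 0.7956 ≈ 1.16 mg/L

1.16 mg/L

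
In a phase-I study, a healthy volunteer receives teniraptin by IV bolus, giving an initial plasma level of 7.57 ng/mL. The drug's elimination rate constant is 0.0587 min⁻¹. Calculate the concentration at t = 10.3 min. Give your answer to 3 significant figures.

4.14 ng/mL

C(t) = C₀ e^(−kt) = 7.57 × e^(−0.05870 × 10.3) = 7.57 × e^(−0.6046) = 7.57 × 0.5463 ≈ 4.14 ng/mL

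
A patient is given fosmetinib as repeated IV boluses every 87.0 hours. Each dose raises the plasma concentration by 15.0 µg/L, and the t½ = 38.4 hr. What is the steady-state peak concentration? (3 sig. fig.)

18.9 µg/L

k = ln 2 / 38.4 = 0.01805 hr⁻¹
Fraction remaining after one interval: e^(−kτ) = e^(−0.01805 × 87.0) = 0.2080
R = 1 / (1 − 0.2080) = 1.263
Css,max = 15.0 × 1.263 ≈ 18.9 µg/L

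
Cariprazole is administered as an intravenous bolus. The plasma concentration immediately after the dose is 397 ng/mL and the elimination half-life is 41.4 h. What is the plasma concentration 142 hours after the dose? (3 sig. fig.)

k = ln 2 / 41.4 = 0.01674 h⁻¹
142 h is 3.430 half-lives, so C = 397 × (1/2)^3.430 = 397 × 0.09279 ≈ 36.8 ng/mL

36.8 ng/mL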